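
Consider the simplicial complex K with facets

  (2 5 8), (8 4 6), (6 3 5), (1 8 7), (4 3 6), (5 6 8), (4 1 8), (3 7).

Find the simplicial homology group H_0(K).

We work with the vertex ordering 1 < 2 < 3 < 4 < 5 < 6 < 7 < 8. The simplices of K, each written with vertices in increasing order, are:

  0-simplices (8): [1], [2], [3], [4], [5], [6], [7], [8]
  1-simplices (15): [1,4], [1,7], [1,8], [2,5], [2,8], [3,4], [3,5], [3,6], [3,7], [4,6], [4,8], [5,6], [5,8], [6,8], [7,8]
  2-simplices (7): [1,4,8], [1,7,8], [2,5,8], [3,4,6], [3,5,6], [4,6,8], [5,6,8]

giving chain groups C_0 ≅ Z^8, C_1 ≅ Z^15, C_2 ≅ Z^7.

∂_1: C_1 → C_0 maps an edge to its endpoints' difference, ∂[p,q] = q − p. For instance
  ∂[7,8] = [8] − [7].
This gives a 8×15 integer matrix of rank 7; reducing to Smith normal form yields diagonal entries (1,1,1,1,1,1,1).

∂_2: C_2 → C_1 acts by ∂[p,q,r] = [q,r] − [p,r] + [p,q]. For instance
  ∂[2,5,8] = [5,8] − [2,8] + [2,5],
  ∂[5,6,8] = [6,8] − [5,8] + [5,6].
The 15×7 boundary matrix has rank 7 and Smith normal form diag(1,1,1,1,1,1,1).

Computing H_k = (kernel of ∂_k) / (image of ∂_{k+1}):

  H_0: rank C_0 − rank ∂_1 = 8 − 7 = 1, and the invariant factors of ∂_1 are all 1, so H_0 = Z.

H_0 = Z.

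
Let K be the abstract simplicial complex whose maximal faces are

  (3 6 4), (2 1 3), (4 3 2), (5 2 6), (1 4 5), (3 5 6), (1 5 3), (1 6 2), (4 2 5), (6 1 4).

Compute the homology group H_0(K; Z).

H_0 ≅ Z.

We work with the vertex ordering 1 < 2 < 3 < 4 < 5 < 6. The simplices of K, each written with vertices in increasing order, are:

  0-simplices (6): [1], [2], [3], [4], [5], [6]
  1-simplices (15): [1,2], [1,3], [1,4], [1,5], [1,6], [2,3], [2,4], [2,5], [2,6], [3,4], [3,5], [3,6], [4,5], [4,6], [5,6]
  2-simplices (10): [1,2,3], [1,2,6], [1,3,5], [1,4,5], [1,4,6], [2,3,4], [2,4,5], [2,5,6], [3,4,6], [3,5,6]

so the chain groups are C_0 ≅ Z^6, C_1 ≅ Z^15, C_2 ≅ Z^10.

Boundary ∂_1: C_1 → C_0 is given by ∂[p,q] = [q] − [p]. For instance
  ∂[2,4] = [4] − [2].
The 6×15 boundary matrix has rank 5 and Smith normal form diag(1,1,1,1,1).

Boundary ∂_2: C_2 → C_1 sends each 2-simplex [p,q,r] to [q,r] − [p,r] + [p,q]. For instance
  ∂[1,2,3] = [2,3] − [1,3] + [1,2],
  ∂[3,4,6] = [4,6] − [3,6] + [3,4].
The 15×10 boundary matrix has rank 10 and Smith normal form diag(1,1,1,1,1,1,1,1,1,2).

Computing H_k = (kernel of ∂_k) / (image of ∂_{k+1}):

  H_0: rank C_0 − rank ∂_1 = 6 − 5 = 1, and the invariant factors of ∂_1 are all 1, so H_0 ≅ Z.

(K is a triangulation of the real projective plane RP^2.)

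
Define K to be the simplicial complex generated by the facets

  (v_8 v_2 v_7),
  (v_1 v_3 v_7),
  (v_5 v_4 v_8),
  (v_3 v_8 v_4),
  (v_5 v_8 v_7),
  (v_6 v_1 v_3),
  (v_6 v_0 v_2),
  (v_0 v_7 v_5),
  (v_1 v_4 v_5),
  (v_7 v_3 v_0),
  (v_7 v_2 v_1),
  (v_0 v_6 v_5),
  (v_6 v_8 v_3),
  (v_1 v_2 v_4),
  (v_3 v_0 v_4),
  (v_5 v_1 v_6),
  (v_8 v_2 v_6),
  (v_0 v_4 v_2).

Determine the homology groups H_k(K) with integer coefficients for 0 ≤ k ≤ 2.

Order the vertices as v_0 < v_1 < v_2 < v_3 < v_4 < v_5 < v_6 < v_7 < v_8. Listing each simplex with vertices in this order, K has dimension 2 with simplices:

  0-simplices (9): [v_0], [v_1], [v_2], [v_3], [v_4], [v_5], [v_6], [v_7], [v_8]
  1-simplices (27): (27 of them)
  2-simplices (18): (18 of them)

Hence C_0 ≅ Z^9, C_1 ≅ Z^27, C_2 ≅ Z^18.

Boundary ∂_1: C_1 → C_0 sends each edge [p,q] (with p < q) to q − p. For instance
  ∂[v_1,v_7] = [v_7] − [v_1].
This gives a 9×27 integer matrix of rank 8; reducing to Smith normal form yields diagonal entries (1,1,1,1,1,1,1,1).

The boundary map ∂_2: C_2 → C_1 maps a triangle to the signed sum of its edges. For instance
  ∂[v_3,v_4,v_8] = [v_4,v_8] − [v_3,v_8] + [v_3,v_4],
  ∂[v_2,v_7,v_8] = [v_7,v_8] − [v_2,v_8] + [v_2,v_7].
The 27×18 boundary matrix has rank 17 and Smith normal form diag(1,1,1,1,1,1,1,1,1,1,1,1,1,1,1,1,1).

Now H_k = ker ∂_k / im ∂_{k+1}, so:

  H_0: rank C_0 − rank ∂_1 = 9 − 8 = 1, and the invariant factors of ∂_1 are all 1, so H_0 ≅ Z.
  H_1: rank ker ∂_1 − rank ∂_2 = (27 − 8) − 17 = 2, and the invariant factors of ∂_2 are all 1, so H_1 ≅ Z^2.
  H_2: rank ker ∂_2 − rank ∂_3 = (18 − 17) − 0 = 1, and there is no ∂_3, so H_2 ≅ Z.

(K is a triangulation of the torus T^2.)

H_0 = Z,  H_1 = Z^2,  H_2 = Z.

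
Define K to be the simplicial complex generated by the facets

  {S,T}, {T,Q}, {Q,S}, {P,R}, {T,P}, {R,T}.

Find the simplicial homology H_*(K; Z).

H_0 = Z,  H_1 = Z^2.

Fix the vertex order P < Q < R < S < T and write every simplex with vertices in increasing order. Then dim K = 1 and the simplices of K are:

  0-simplices (5): P, Q, R, S, T
  1-simplices (6): PR, PT, QS, QT, RT, ST

giving chain groups C_0 ≅ Z^5, C_1 ≅ Z^6.

∂_1: C_1 → C_0 maps an edge to its endpoints' difference, ∂[p,q] = q − p. For instance
  ∂QT = T − Q.
As a 5×6 matrix over Z this has rank 4, with invariant factors (1,1,1,1).

From H_k ≅ ker(∂_k) / im(∂_{k+1}) we obtain:

  H_0: rank C_0 − rank ∂_1 = 5 − 4 = 1, and the invariant factors of ∂_1 are all 1, so H_0 = Z.
  H_1: rank ker ∂_1 − rank ∂_2 = (6 − 4) − 0 = 2, and there is no ∂_2, so H_1 = Z^2.

As a check, the Euler characteristic is 5 − 6 = -1, which agrees with 1 − 2 = -1.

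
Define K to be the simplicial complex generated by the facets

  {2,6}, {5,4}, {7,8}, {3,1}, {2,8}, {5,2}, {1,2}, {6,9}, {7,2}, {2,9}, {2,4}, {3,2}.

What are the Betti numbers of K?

K has 9 vertices, 12 edges.
rank ∂_0 = 0, rank ∂_1 = 8 ⇒ b_0 = 9 − 0 − 8 = 1; all invariant factors of ∂_1 are 1 so no torsion. So H_0 ≅ Z.
rank ∂_1 = 8, rank ∂_2 = 0 ⇒ b_1 = 12 − 8 − 0 = 4. So H_1 ≅ Z^4.

b_0 = 1, b_1 = 4.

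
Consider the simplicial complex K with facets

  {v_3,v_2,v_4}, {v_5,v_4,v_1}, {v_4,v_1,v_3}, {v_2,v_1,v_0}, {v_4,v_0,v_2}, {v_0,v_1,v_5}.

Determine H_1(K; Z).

H_1 ≅ Z.

Order the vertices as v_0 < v_1 < v_2 < v_3 < v_4 < v_5. Listing each simplex with vertices in this order, K has dimension 2 with simplices:

  0-simplices (6): [v_0], [v_1], [v_2], [v_3], [v_4], [v_5]
  1-simplices (12): [v_0,v_1], [v_0,v_2], [v_0,v_4], [v_0,v_5], [v_1,v_2], [v_1,v_3], [v_1,v_4], [v_1,v_5], [v_2,v_3], [v_2,v_4], [v_3,v_4], [v_4,v_5]
  2-simplices (6): [v_0,v_1,v_2], [v_0,v_1,v_5], [v_0,v_2,v_4], [v_1,v_3,v_4], [v_1,v_4,v_5], [v_2,v_3,v_4]

so the chain groups are C_0 ≅ Z^6, C_1 ≅ Z^12, C_2 ≅ Z^6.

The boundary map ∂_1: C_1 → C_0 is given by ∂[p,q] = [q] − [p].
The 6×12 boundary matrix has rank 5 and Smith normal form diag(1,1,1,1,1).

∂_2: C_2 → C_1 sends each 2-simplex [p,q,r] to [q,r] − [p,r] + [p,q]. For instance
  ∂[v_0,v_1,v_5] = [v_1,v_5] − [v_0,v_5] + [v_0,v_1],
  ∂[v_0,v_1,v_2] = [v_1,v_2] − [v_0,v_2] + [v_0,v_1].
The 12×6 boundary matrix has rank 6 and Smith normal form diag(1,1,1,1,1,1).

Reading off H_k = ker ∂_k / im ∂_{k+1}:

  H_1: rank ker ∂_1 − rank ∂_2 = (12 − 5) − 6 = 1, and the invariant factors of ∂_2 are all 1, so H_1 ≅ Z.

(K is a triangulation of the cylinder S^1 x I.)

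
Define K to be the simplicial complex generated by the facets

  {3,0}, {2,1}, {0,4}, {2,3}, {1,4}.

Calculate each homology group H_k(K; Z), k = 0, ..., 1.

H_0 ≅ Z,  H_1 ≅ Z.

We work with the vertex ordering 0 < 1 < 2 < 3 < 4. The simplices of K, each written with vertices in increasing order, are:

  0-simplices (5): [0], [1], [2], [3], [4]
  1-simplices (5): [0,3], [0,4], [1,2], [1,4], [2,3]

Hence C_0 ≅ Z^5, C_1 ≅ Z^5.

The boundary map ∂_1: C_1 → C_0 is given by ∂[p,q] = [q] − [p]. For instance
  ∂[1,2] = [2] − [1].
The 5×5 boundary matrix has rank 4 and Smith normal form diag(1,1,1,1).

Now H_k = ker ∂_k / im ∂_{k+1}, so:

  H_0: rank C_0 − rank ∂_1 = 5 − 4 = 1, and the invariant factors of ∂_1 are all 1, so H_0 ≅ Z.
  H_1: rank ker ∂_1 − rank ∂_2 = (5 − 4) − 0 = 1, and there is no ∂_2, so H_1 ≅ Z.

(K is a triangulation of the circle S^1.)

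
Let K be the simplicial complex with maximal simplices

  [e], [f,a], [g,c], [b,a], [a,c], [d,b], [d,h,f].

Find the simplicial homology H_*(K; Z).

H_0 = Z^2,  H_1 = Z,  H_2 = 0.

Take the total order a < b < c < d < e < f < g < h on the vertex set. Then K (dimension 2) consists of the simplices:

  0-simplices (8): a, b, c, d, e, f, g, h
  1-simplices (8): ab, ac, af, bd, cg, df, dh, fh
  2-simplices (1): dfh

giving chain groups C_0 ≅ Z^8, C_1 ≅ Z^8, C_2 ≅ Z^1.

The boundary map ∂_1: C_1 → C_0 is given by ∂[p,q] = [q] − [p]. For instance
  ∂bd = d − b.
The 8×8 boundary matrix has rank 6 and Smith normal form diag(1,1,1,1,1,1).

∂_2: C_2 → C_1 sends each 2-simplex [p,q,r] to [q,r] − [p,r] + [p,q]. For instance
  ∂dfh = fh − dh + df.
As a 8×1 matrix over Z this has rank 1, with invariant factors (1).

Now H_k = ker ∂_k / im ∂_{k+1}, so:

  H_0: rank C_0 − rank ∂_1 = 8 − 6 = 2, and the invariant factors of ∂_1 are all 1, so H_0 = Z^2.
  H_1: rank ker ∂_1 − rank ∂_2 = (8 − 6) − 1 = 1, and the invariant factors of ∂_2 are all 1, so H_1 = Z.
  H_2: rank ker ∂_2 − rank ∂_3 = (1 − 1) − 0 = 0, and there is no ∂_3, so H_2 = 0.

As a check, the Euler characteristic is 8 − 8 + 1 = 1, which agrees with 2 − 1 + 0 = 1.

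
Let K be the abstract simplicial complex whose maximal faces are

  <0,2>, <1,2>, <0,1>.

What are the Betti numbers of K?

Order the vertices as 0 < 1 < 2. Listing each simplex with vertices in this order, K has dimension 1 with simplices:

  0-simplices (3): [0], [1], [2]
  1-simplices (3): [0,1], [0,2], [1,2]

giving chain groups C_0 ≅ Z^3, C_1 ≅ Z^3.

Boundary ∂_1: C_1 → C_0 maps an edge to its endpoints' difference, ∂[p,q] = q − p. For instance
  ∂[0,1] = [1] − [0].
This gives a 3×3 integer matrix of rank 2; reducing to Smith normal form yields diagonal entries (1,1).

From H_k ≅ ker(∂_k) / im(∂_{k+1}) we obtain:

  H_0: rank C_0 − rank ∂_1 = 3 − 2 = 1, and the invariant factors of ∂_1 are all 1, so H_0 ≅ Z.
  H_1: rank ker ∂_1 − rank ∂_2 = (3 − 2) − 0 = 1, and there is no ∂_2, so H_1 ≅ Z.

Hence the Betti numbers are b_0 = 1, b_1 = 1.

b_0 = 1, b_1 = 1.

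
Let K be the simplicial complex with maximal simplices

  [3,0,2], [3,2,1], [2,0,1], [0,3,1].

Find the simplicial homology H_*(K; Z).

Take the total order 0 < 1 < 2 < 3 on the vertex set. Then K (dimension 2) consists of the simplices:

  0-simplices (4): [0], [1], [2], [3]
  1-simplices (6): [0,1], [0,2], [0,3], [1,2], [1,3], [2,3]
  2-simplices (4): [0,1,2], [0,1,3], [0,2,3], [1,2,3]

Hence C_0 ≅ Z^4, C_1 ≅ Z^6, C_2 ≅ Z^4.

∂_1: C_1 → C_0 sends each edge [p,q] (with p < q) to q − p.
The 4×6 boundary matrix has rank 3 and Smith normal form diag(1,1,1).

∂_2: C_2 → C_1 sends each 2-simplex [p,q,r] to [q,r] − [p,r] + [p,q]. For instance
  ∂[0,2,3] = [2,3] − [0,3] + [0,2],
  ∂[0,1,3] = [1,3] − [0,3] + [0,1].
The resulting 6×4 matrix has rank 3, and its Smith normal form has invariant factors (1,1,1).

Reading off H_k = ker ∂_k / im ∂_{k+1}:

  H_0: rank C_0 − rank ∂_1 = 4 − 3 = 1, and the invariant factors of ∂_1 are all 1, so H_0 = Z.
  H_1: rank ker ∂_1 − rank ∂_2 = (6 − 3) − 3 = 0, and the invariant factors of ∂_2 are all 1, so H_1 = 0.
  H_2: rank ker ∂_2 − rank ∂_3 = (4 − 3) − 0 = 1, and there is no ∂_3, so H_2 = Z.

H_0 = Z,  H_1 = 0,  H_2 = Z.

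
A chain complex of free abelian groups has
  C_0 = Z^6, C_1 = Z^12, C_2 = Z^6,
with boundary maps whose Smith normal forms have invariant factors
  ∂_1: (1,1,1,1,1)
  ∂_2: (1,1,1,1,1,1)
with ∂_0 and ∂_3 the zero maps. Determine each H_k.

H_0: b_0 = 6 − 0 − 5 = 1; torsion from ∂_1 factors > 1: none. So H_0 = Z.
H_1: b_1 = 12 − 5 − 6 = 1; torsion from ∂_2 factors > 1: none. So H_1 = Z.
H_2: b_2 = 6 − 6 − 0 = 0; torsion from ∂_3 factors > 1: none. So H_2 = 0.

H_0 = Z,  H_1 = Z,  H_2 = 0.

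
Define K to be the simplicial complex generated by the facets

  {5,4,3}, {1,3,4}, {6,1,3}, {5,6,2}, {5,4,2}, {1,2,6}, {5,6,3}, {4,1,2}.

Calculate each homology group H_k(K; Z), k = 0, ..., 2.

Take the total order 1 < 2 < 3 < 4 < 5 < 6 on the vertex set. Then K (dimension 2) consists of the simplices:

  0-simplices (6): [1], [2], [3], [4], [5], [6]
  1-simplices (12): [1,2], [1,3], [1,4], [1,6], [2,4], [2,5], [2,6], [3,4], [3,5], [3,6], [4,5], [5,6]
  2-simplices (8): [1,2,4], [1,2,6], [1,3,4], [1,3,6], [2,4,5], [2,5,6], [3,4,5], [3,5,6]

Hence C_0 ≅ Z^6, C_1 ≅ Z^12, C_2 ≅ Z^8.

The boundary map ∂_1: C_1 → C_0 maps an edge to its endpoints' difference, ∂[p,q] = q − p. For instance
  ∂[1,2] = [2] − [1].
The resulting 6×12 matrix has rank 5, and its Smith normal form has invariant factors (1,1,1,1,1).

The boundary map ∂_2: C_2 → C_1 maps a triangle to the signed sum of its edges. For instance
  ∂[1,3,6] = [3,6] − [1,6] + [1,3],
  ∂[1,2,4] = [2,4] − [1,4] + [1,2].
This gives a 12×8 integer matrix of rank 7; reducing to Smith normal form yields diagonal entries (1,1,1,1,1,1,1).

From H_k ≅ ker(∂_k) / im(∂_{k+1}) we obtain:

  H_0: rank C_0 − rank ∂_1 = 6 − 5 = 1, and the invariant factors of ∂_1 are all 1, so H_0 = Z.
  H_1: rank ker ∂_1 − rank ∂_2 = (12 − 5) − 7 = 0, and the invariant factors of ∂_2 are all 1, so H_1 = 0.
  H_2: rank ker ∂_2 − rank ∂_3 = (8 − 7) − 0 = 1, and there is no ∂_3, so H_2 = Z.

As a check, the Euler characteristic is 6 − 12 + 8 = 2, which agrees with 1 − 0 + 1 = 2.
(K is a triangulation of the 2-sphere S^2.)

H_0 ≅ Z,  H_1 = 0,  H_2 ≅ Z.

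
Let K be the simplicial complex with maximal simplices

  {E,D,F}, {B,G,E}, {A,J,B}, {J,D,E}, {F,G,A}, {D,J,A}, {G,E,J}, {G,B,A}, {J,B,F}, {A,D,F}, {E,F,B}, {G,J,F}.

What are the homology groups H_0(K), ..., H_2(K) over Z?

We work with the vertex ordering A < B < D < E < F < G < J. The simplices of K, each written with vertices in increasing order, are:

  0-simplices (7): A, B, D, E, F, G, J
  1-simplices (18): AB, AD, AF, AG, AJ, BE, BF, BG, BJ, DE, DF, DJ, EF, EG, EJ, FG, FJ, GJ
  2-simplices (12): ABG, ABJ, ADF, ADJ, AFG, BEF, BEG, BFJ, DEF, DEJ, EGJ, FGJ

giving chain groups C_0 ≅ Z^7, C_1 ≅ Z^18, C_2 ≅ Z^12.

The boundary map ∂_1: C_1 → C_0 is given by ∂[p,q] = [q] − [p]. For instance
  ∂EG = G − E.
As a 7×18 matrix over Z this has rank 6, with invariant factors (1,1,1,1,1,1).

Boundary ∂_2: C_2 → C_1 sends each 2-simplex [p,q,r] to [q,r] − [p,r] + [p,q]. For instance
  ∂BEF = EF − BF + BE,
  ∂EGJ = GJ − EJ + EG.
This gives a 18×12 integer matrix of rank 12; reducing to Smith normal form yields diagonal entries (1,1,1,1,1,1,1,1,1,1,1,2).

Now H_k = ker ∂_k / im ∂_{k+1}, so:

  H_0: rank C_0 − rank ∂_1 = 7 − 6 = 1, and the invariant factors of ∂_1 are all 1, so H_0 ≅ Z.
  H_1: rank ker ∂_1 − rank ∂_2 = (18 − 6) − 12 = 0, and ∂_2 has invariant factor 2 > 1, so H_1 ≅ Z/2.
  H_2: rank ker ∂_2 − rank ∂_3 = (12 − 12) − 0 = 0, and there is no ∂_3, so H_2 ≅ 0.

H_0 = Z,  H_1 = Z/2,  H_2 = 0.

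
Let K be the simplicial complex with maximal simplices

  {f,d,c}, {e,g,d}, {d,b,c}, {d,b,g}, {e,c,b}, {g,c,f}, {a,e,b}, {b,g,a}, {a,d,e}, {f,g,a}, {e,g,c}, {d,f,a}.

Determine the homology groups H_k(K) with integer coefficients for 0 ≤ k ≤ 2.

Take the total order a < b < c < d < e < f < g on the vertex set. Then K (dimension 2) consists of the simplices:

  0-simplices (7): a, b, c, d, e, f, g
  1-simplices (18): ab, ad, ae, af, ag, bc, bd, be, bg, cd, ce, cf, cg, de, df, dg, eg, fg
  2-simplices (12): abe, abg, ade, adf, afg, bcd, bce, bdg, cdf, ceg, cfg, deg

giving chain groups C_0 ≅ Z^7, C_1 ≅ Z^18, C_2 ≅ Z^12.

The boundary map ∂_1: C_1 → C_0 maps an edge to its endpoints' difference, ∂[p,q] = q − p. For instance
  ∂af = f − a.
As a 7×18 matrix over Z this has rank 6, with invariant factors (1,1,1,1,1,1).

Boundary ∂_2: C_2 → C_1 acts by ∂[p,q,r] = [q,r] − [p,r] + [p,q]. For instance
  ∂deg = eg − dg + de,
  ∂abe = be − ae + ab.
This gives a 18×12 integer matrix of rank 12; reducing to Smith normal form yields diagonal entries (1,1,1,1,1,1,1,1,1,1,1,2).

Now H_k = ker ∂_k / im ∂_{k+1}, so:

  H_0: rank C_0 − rank ∂_1 = 7 − 6 = 1, and the invariant factors of ∂_1 are all 1, so H_0 = Z.
  H_1: rank ker ∂_1 − rank ∂_2 = (18 − 6) − 12 = 0, and ∂_2 has invariant factor 2 > 1, so H_1 = Z/2.
  H_2: rank ker ∂_2 − rank ∂_3 = (12 − 12) − 0 = 0, and there is no ∂_3, so H_2 = 0.

As a check, the Euler characteristic is 7 − 18 + 12 = 1, which agrees with 1 − 0 + 0 = 1.

H_0 = Z,  H_1 = Z/2,  H_2 = 0.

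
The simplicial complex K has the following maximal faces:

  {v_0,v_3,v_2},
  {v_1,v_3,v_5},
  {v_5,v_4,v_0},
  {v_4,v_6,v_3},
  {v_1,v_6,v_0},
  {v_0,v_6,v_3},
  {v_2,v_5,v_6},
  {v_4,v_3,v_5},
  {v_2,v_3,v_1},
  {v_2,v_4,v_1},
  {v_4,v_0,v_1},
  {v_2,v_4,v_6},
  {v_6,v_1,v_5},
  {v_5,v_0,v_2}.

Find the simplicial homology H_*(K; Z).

H_0 ≅ Z,  H_1 ≅ Z^2,  H_2 ≅ Z.

We work with the vertex ordering v_0 < v_1 < v_2 < v_3 < v_4 < v_5 < v_6. The simplices of K, each written with vertices in increasing order, are:

  0-simplices (7): [v_0], [v_1], [v_2], [v_3], [v_4], [v_5], [v_6]
  1-simplices (21): (21 of them)
  2-simplices (14): (14 of them)

giving chain groups C_0 ≅ Z^7, C_1 ≅ Z^21, C_2 ≅ Z^14.

∂_1: C_1 → C_0 maps an edge to its endpoints' difference, ∂[p,q] = q − p. For instance
  ∂[v_2,v_5] = [v_5] − [v_2].
The 7×21 boundary matrix has rank 6 and Smith normal form diag(1,1,1,1,1,1).

∂_2: C_2 → C_1 maps a triangle to the signed sum of its edges. For instance
  ∂[v_1,v_2,v_4] = [v_2,v_4] − [v_1,v_4] + [v_1,v_2],
  ∂[v_0,v_1,v_6] = [v_1,v_6] − [v_0,v_6] + [v_0,v_1].
This gives a 21×14 integer matrix of rank 13; reducing to Smith normal form yields diagonal entries (1,1,1,1,1,1,1,1,1,1,1,1,1).

From H_k ≅ ker(∂_k) / im(∂_{k+1}) we obtain:

  H_0: rank C_0 − rank ∂_1 = 7 − 6 = 1, and the invariant factors of ∂_1 are all 1, so H_0 ≅ Z.
  H_1: rank ker ∂_1 − rank ∂_2 = (21 − 6) − 13 = 2, and the invariant factors of ∂_2 are all 1, so H_1 ≅ Z^2.
  H_2: rank ker ∂_2 − rank ∂_3 = (14 − 13) − 0 = 1, and there is no ∂_3, so H_2 ≅ Z.

(K is a triangulation of the torus T^2.)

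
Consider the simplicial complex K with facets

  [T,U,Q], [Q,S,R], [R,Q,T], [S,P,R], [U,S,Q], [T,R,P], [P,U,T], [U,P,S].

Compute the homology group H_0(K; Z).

H_0 = Z.

K has 6 vertices, 12 edges, 8 triangles.
rank ∂_0 = 0, rank ∂_1 = 5 ⇒ b_0 = 6 − 0 − 5 = 1; all invariant factors of ∂_1 are 1 so no torsion. So H_0 ≅ Z.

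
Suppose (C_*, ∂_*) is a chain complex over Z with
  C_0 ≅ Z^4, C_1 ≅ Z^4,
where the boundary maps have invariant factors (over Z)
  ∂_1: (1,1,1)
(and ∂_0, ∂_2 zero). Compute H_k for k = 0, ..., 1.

H_0 ≅ Z,  H_1 ≅ Z.

H_0: b_0 = 4 − 0 − 3 = 1; torsion from ∂_1 factors > 1: none. So H_0 ≅ Z.
H_1: b_1 = 4 − 3 − 0 = 1; torsion from ∂_2 factors > 1: none. So H_1 ≅ Z.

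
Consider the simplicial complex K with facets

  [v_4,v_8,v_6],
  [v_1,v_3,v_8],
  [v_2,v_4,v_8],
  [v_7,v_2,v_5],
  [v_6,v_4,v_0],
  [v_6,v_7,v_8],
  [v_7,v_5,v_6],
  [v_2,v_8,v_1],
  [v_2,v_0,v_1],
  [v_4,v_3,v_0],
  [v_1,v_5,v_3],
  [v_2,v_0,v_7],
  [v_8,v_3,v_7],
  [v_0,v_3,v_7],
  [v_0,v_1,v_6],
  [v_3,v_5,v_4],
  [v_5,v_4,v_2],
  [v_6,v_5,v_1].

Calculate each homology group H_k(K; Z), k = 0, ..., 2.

Order the vertices as v_0 < v_1 < v_2 < v_3 < v_4 < v_5 < v_6 < v_7 < v_8. Listing each simplex with vertices in this order, K has dimension 2 with simplices:

  0-simplices (9): [v_0], [v_1], [v_2], [v_3], [v_4], [v_5], [v_6], [v_7], [v_8]
  1-simplices (27): (27 of them)
  2-simplices (18): (18 of them)

Hence C_0 ≅ Z^9, C_1 ≅ Z^27, C_2 ≅ Z^18.

Boundary ∂_1: C_1 → C_0 maps an edge to its endpoints' difference, ∂[p,q] = q − p.
This gives a 9×27 integer matrix of rank 8; reducing to Smith normal form yields diagonal entries (1,1,1,1,1,1,1,1).

Boundary ∂_2: C_2 → C_1 maps a triangle to the signed sum of its edges. For instance
  ∂[v_2,v_4,v_5] = [v_4,v_5] − [v_2,v_5] + [v_2,v_4],
  ∂[v_6,v_7,v_8] = [v_7,v_8] − [v_6,v_8] + [v_6,v_7].
As a 27×18 matrix over Z this has rank 17, with invariant factors (1,1,1,1,1,1,1,1,1,1,1,1,1,1,1,1,1).

From H_k ≅ ker(∂_k) / im(∂_{k+1}) we obtain:

  H_0: rank C_0 − rank ∂_1 = 9 − 8 = 1, and the invariant factors of ∂_1 are all 1, so H_0 = Z.
  H_1: rank ker ∂_1 − rank ∂_2 = (27 − 8) − 17 = 2, and the invariant factors of ∂_2 are all 1, so H_1 = Z^2.
  H_2: rank ker ∂_2 − rank ∂_3 = (18 − 17) − 0 = 1, and there is no ∂_3, so H_2 = Z.

H_0 ≅ Z,  H_1 ≅ Z^2,  H_2 ≅ Z.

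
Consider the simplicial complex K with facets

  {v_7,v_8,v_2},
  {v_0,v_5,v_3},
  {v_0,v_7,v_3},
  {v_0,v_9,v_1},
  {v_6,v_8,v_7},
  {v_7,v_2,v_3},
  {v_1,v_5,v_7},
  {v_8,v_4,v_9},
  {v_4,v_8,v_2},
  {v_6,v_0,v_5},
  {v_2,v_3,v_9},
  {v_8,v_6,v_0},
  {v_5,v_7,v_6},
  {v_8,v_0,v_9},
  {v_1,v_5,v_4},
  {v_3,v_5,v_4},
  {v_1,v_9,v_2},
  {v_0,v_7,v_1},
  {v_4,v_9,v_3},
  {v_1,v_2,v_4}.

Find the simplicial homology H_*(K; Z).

H_0 = Z,  H_1 = Z ⊕ Z/2,  H_2 = 0.

Fix the vertex order v_0 < v_1 < v_2 < v_3 < v_4 < v_5 < v_6 < v_7 < v_8 < v_9 and write every simplex with vertices in increasing order. Then dim K = 2 and the simplices of K are:

  0-simplices (10): [v_0], [v_1], [v_2], [v_3], [v_4], [v_5], [v_6], [v_7], [v_8], [v_9]
  1-simplices (30): (30 of them)
  2-simplices (20): (20 of them)

so the chain groups are C_0 ≅ Z^10, C_1 ≅ Z^30, C_2 ≅ Z^20.

Boundary ∂_1: C_1 → C_0 is given by ∂[p,q] = [q] − [p]. For instance
  ∂[v_0,v_3] = [v_3] − [v_0].
As a 10×30 matrix over Z this has rank 9, with invariant factors (1,1,1,1,1,1,1,1,1).

The boundary map ∂_2: C_2 → C_1 maps a triangle to the signed sum of its edges. For instance
  ∂[v_1,v_2,v_4] = [v_2,v_4] − [v_1,v_4] + [v_1,v_2],
  ∂[v_2,v_3,v_9] = [v_3,v_9] − [v_2,v_9] + [v_2,v_3].
The resulting 30×20 matrix has rank 20, and its Smith normal form has invariant factors (1,1,1,1,1,1,1,1,1,1,1,1,1,1,1,1,1,1,1,2).

Now H_k = ker ∂_k / im ∂_{k+1}, so:

  H_0: rank C_0 − rank ∂_1 = 10 − 9 = 1, and the invariant factors of ∂_1 are all 1, so H_0 ≅ Z.
  H_1: rank ker ∂_1 − rank ∂_2 = (30 − 9) − 20 = 1, and ∂_2 has invariant factor 2 > 1, so H_1 ≅ Z ⊕ Z/2.
  H_2: rank ker ∂_2 − rank ∂_3 = (20 − 20) − 0 = 0, and there is no ∂_3, so H_2 ≅ 0.

As a check, the Euler characteristic is 10 − 30 + 20 = 0, which agrees with 1 − 1 + 0 = 0.
(K is a triangulation of the Klein bottle.)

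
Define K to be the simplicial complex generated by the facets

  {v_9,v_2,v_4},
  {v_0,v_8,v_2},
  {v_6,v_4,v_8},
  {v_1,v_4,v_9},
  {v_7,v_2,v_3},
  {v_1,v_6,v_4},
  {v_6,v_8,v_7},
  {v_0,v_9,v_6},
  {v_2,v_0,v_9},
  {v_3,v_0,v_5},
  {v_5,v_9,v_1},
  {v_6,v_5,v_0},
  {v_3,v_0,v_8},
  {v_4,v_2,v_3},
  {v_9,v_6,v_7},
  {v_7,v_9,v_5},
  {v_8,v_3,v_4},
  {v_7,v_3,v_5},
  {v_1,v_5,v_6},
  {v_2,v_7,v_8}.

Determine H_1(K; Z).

H_1 ≅ Z × Z/2.

We work with the vertex ordering v_0 < v_1 < v_2 < v_3 < v_4 < v_5 < v_6 < v_7 < v_8 < v_9. The simplices of K, each written with vertices in increasing order, are:

  0-simplices (10): [v_0], [v_1], [v_2], [v_3], [v_4], [v_5], [v_6], [v_7], [v_8], [v_9]
  1-simplices (30): (30 of them)
  2-simplices (20): (20 of them)

giving chain groups C_0 ≅ Z^10, C_1 ≅ Z^30, C_2 ≅ Z^20.

Boundary ∂_1: C_1 → C_0 maps an edge to its endpoints' difference, ∂[p,q] = q − p. For instance
  ∂[v_1,v_6] = [v_6] − [v_1].
The 10×30 boundary matrix has rank 9 and Smith normal form diag(1,1,1,1,1,1,1,1,1).

∂_2: C_2 → C_1 sends each 2-simplex [p,q,r] to [q,r] − [p,r] + [p,q]. For instance
  ∂[v_2,v_3,v_4] = [v_3,v_4] − [v_2,v_4] + [v_2,v_3],
  ∂[v_6,v_7,v_8] = [v_7,v_8] − [v_6,v_8] + [v_6,v_7].
This gives a 30×20 integer matrix of rank 20; reducing to Smith normal form yields diagonal entries (1,1,1,1,1,1,1,1,1,1,1,1,1,1,1,1,1,1,1,2).

Reading off H_k = ker ∂_k / im ∂_{k+1}:

  H_1: rank ker ∂_1 − rank ∂_2 = (30 − 9) − 20 = 1, and ∂_2 has invariant factor 2 > 1, so H_1 = Z × Z/2.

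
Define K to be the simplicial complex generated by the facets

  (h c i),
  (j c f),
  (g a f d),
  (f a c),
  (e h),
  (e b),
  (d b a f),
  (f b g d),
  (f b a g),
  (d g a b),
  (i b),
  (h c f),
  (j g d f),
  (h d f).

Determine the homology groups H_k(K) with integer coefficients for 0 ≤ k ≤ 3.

Fix the vertex order a < b < c < d < e < f < g < h < i < j and write every simplex with vertices in increasing order. Then dim K = 3 and the simplices of K are:

  0-simplices (10): a, b, c, d, e, f, g, h, i, j
  1-simplices (24): ab, ac, ad, af, ag, bd, be, bf, bg, bi, cf, ch, ci, cj, df, dg, dh, dj, eh, fg, fh, fj, gj, hi
  2-simplices (18): abd, abf, abg, acf, adf, adg, afg, bdf, bdg, bfg, cfh, cfj, chi, dfg, dfh, dfj, dgj, fgj
  3-simplices (6): abdf, abdg, abfg, adfg, bdfg, dfgj

giving chain groups C_0 ≅ Z^10, C_1 ≅ Z^24, C_2 ≅ Z^18, C_3 ≅ Z^6.

Boundary ∂_1: C_1 → C_0 is given by ∂[p,q] = [q] − [p]. For instance
  ∂gj = j − g.
The 10×24 boundary matrix has rank 9 and Smith normal form diag(1,1,1,1,1,1,1,1,1).

Boundary ∂_2: C_2 → C_1 sends each 2-simplex [p,q,r] to [q,r] − [p,r] + [p,q]. For instance
  ∂acf = cf − af + ac,
  ∂chi = hi − ci + ch.
The resulting 24×18 matrix has rank 13, and its Smith normal form has invariant factors (1,1,1,1,1,1,1,1,1,1,1,1,1).

The boundary map ∂_3: C_3 → C_2 sends each 3-simplex σ to the alternating sum Σ_i (−1)^i (σ with its i-th vertex removed). For instance
  ∂abdf = bdf − adf + abf − abd,
  ∂adfg = dfg − afg + adg − adf.
This gives a 18×6 integer matrix of rank 5; reducing to Smith normal form yields diagonal entries (1,1,1,1,1).

From H_k ≅ ker(∂_k) / im(∂_{k+1}) we obtain:

  H_0: rank C_0 − rank ∂_1 = 10 − 9 = 1, and the invariant factors of ∂_1 are all 1, so H_0 ≅ Z.
  H_1: rank ker ∂_1 − rank ∂_2 = (24 − 9) − 13 = 2, and the invariant factors of ∂_2 are all 1, so H_1 ≅ Z^2.
  H_2: rank ker ∂_2 − rank ∂_3 = (18 − 13) − 5 = 0, and the invariant factors of ∂_3 are all 1, so H_2 ≅ 0.
  H_3: rank ker ∂_3 − rank ∂_4 = (6 − 5) − 0 = 1, and there is no ∂_4, so H_3 ≅ Z.

H_0 ≅ Z,  H_1 ≅ Z^2,  H_2 = 0,  H_3 ≅ Z.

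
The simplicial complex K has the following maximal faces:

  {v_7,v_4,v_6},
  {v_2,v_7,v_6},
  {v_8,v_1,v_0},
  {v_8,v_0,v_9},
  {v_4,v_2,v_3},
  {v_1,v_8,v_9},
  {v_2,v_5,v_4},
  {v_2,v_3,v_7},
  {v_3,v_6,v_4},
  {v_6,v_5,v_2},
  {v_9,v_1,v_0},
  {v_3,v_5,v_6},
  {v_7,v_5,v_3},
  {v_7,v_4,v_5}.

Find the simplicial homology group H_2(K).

We work with the vertex ordering v_0 < v_1 < v_2 < v_3 < v_4 < v_5 < v_6 < v_7 < v_8 < v_9. The simplices of K, each written with vertices in increasing order, are:

  0-simplices (10): [v_0], [v_1], [v_2], [v_3], [v_4], [v_5], [v_6], [v_7], [v_8], [v_9]
  1-simplices (21): (21 of them)
  2-simplices (14): (14 of them)

giving chain groups C_0 ≅ Z^10, C_1 ≅ Z^21, C_2 ≅ Z^14.

Boundary ∂_1: C_1 → C_0 sends each edge [p,q] (with p < q) to q − p. For instance
  ∂[v_5,v_7] = [v_7] − [v_5].
The 10×21 boundary matrix has rank 8 and Smith normal form diag(1,1,1,1,1,1,1,1).

Boundary ∂_2: C_2 → C_1 acts by ∂[p,q,r] = [q,r] − [p,r] + [p,q]. For instance
  ∂[v_0,v_1,v_8] = [v_1,v_8] − [v_0,v_8] + [v_0,v_1],
  ∂[v_0,v_8,v_9] = [v_8,v_9] − [v_0,v_9] + [v_0,v_8].
This gives a 21×14 integer matrix of rank 13; reducing to Smith normal form yields diagonal entries (1,1,1,1,1,1,1,1,1,1,1,1,2).

Computing H_k = (kernel of ∂_k) / (image of ∂_{k+1}):

  H_2: rank ker ∂_2 − rank ∂_3 = (14 − 13) − 0 = 1, and there is no ∂_3, so H_2 ≅ Z.

(K is a triangulation of the disjoint union of the real projective plane RP^2 and the 2-sphere S^2.)

H_2 = Z.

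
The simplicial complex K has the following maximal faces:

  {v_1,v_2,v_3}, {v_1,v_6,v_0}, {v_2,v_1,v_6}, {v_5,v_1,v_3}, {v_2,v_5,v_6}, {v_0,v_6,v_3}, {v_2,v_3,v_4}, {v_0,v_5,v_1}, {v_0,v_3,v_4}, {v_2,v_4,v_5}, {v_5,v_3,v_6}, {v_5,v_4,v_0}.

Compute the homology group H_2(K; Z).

H_2 = 0.

Order the vertices as v_0 < v_1 < v_2 < v_3 < v_4 < v_5 < v_6. Listing each simplex with vertices in this order, K has dimension 2 with simplices:

  0-simplices (7): [v_0], [v_1], [v_2], [v_3], [v_4], [v_5], [v_6]
  1-simplices (18): (18 of them)
  2-simplices (12): (12 of them)

Hence C_0 ≅ Z^7, C_1 ≅ Z^18, C_2 ≅ Z^12.

∂_1: C_1 → C_0 is given by ∂[p,q] = [q] − [p].
The resulting 7×18 matrix has rank 6, and its Smith normal form has invariant factors (1,1,1,1,1,1).

The boundary map ∂_2: C_2 → C_1 maps a triangle to the signed sum of its edges. For instance
  ∂[v_3,v_5,v_6] = [v_5,v_6] − [v_3,v_6] + [v_3,v_5],
  ∂[v_0,v_4,v_5] = [v_4,v_5] − [v_0,v_5] + [v_0,v_4].
The resulting 18×12 matrix has rank 12, and its Smith normal form has invariant factors (1,1,1,1,1,1,1,1,1,1,1,2).

From H_k ≅ ker(∂_k) / im(∂_{k+1}) we obtain:

  H_2: rank ker ∂_2 − rank ∂_3 = (12 − 12) − 0 = 0, and there is no ∂_3, so H_2 ≅ 0.

(K is a triangulation of the real projective plane RP^2.)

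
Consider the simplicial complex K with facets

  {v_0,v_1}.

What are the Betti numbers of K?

Fix the vertex order v_0 < v_1 and write every simplex with vertices in increasing order. Then dim K = 1 and the simplices of K are:

  0-simplices (2): [v_0], [v_1]
  1-simplices (1): [v_0,v_1]

so the chain groups are C_0 ≅ Z^2, C_1 ≅ Z^1.

The boundary map ∂_1: C_1 → C_0 sends each edge [p,q] (with p < q) to q − p.
The 2×1 boundary matrix has rank 1 and Smith normal form diag(1).

Reading off H_k = ker ∂_k / im ∂_{k+1}:

  H_0: rank C_0 − rank ∂_1 = 2 − 1 = 1, and the invariant factors of ∂_1 are all 1, so H_0 ≅ Z.
  H_1: rank ker ∂_1 − rank ∂_2 = (1 − 1) − 0 = 0, and there is no ∂_2, so H_1 ≅ 0.

Hence the Betti numbers are b_0 = 1, b_1 = 0.

b_0 = 1, b_1 = 0.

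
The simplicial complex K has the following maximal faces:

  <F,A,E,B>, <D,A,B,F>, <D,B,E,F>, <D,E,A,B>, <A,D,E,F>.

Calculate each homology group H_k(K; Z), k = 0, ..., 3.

H_0 = Z,  H_1 = 0,  H_2 = 0,  H_3 = Z.

Take the total order A < B < D < E < F on the vertex set. Then K (dimension 3) consists of the simplices:

  0-simplices (5): A, B, D, E, F
  1-simplices (10): AB, AD, AE, AF, BD, BE, BF, DE, DF, EF
  2-simplices (10): ABD, ABE, ABF, ADE, ADF, AEF, BDE, BDF, BEF, DEF
  3-simplices (5): ABDE, ABDF, ABEF, ADEF, BDEF

giving chain groups C_0 ≅ Z^5, C_1 ≅ Z^10, C_2 ≅ Z^10, C_3 ≅ Z^5.

Boundary ∂_1: C_1 → C_0 maps an edge to its endpoints' difference, ∂[p,q] = q − p. For instance
  ∂DE = E − D.
This gives a 5×10 integer matrix of rank 4; reducing to Smith normal form yields diagonal entries (1,1,1,1).

Boundary ∂_2: C_2 → C_1 sends each 2-simplex [p,q,r] to [q,r] − [p,r] + [p,q]. For instance
  ∂BEF = EF − BF + BE,
  ∂ADE = DE − AE + AD.
The 10×10 boundary matrix has rank 6 and Smith normal form diag(1,1,1,1,1,1).

The boundary map ∂_3: C_3 → C_2 sends each 3-simplex σ to the alternating sum Σ_i (−1)^i (σ with its i-th vertex removed). For instance
  ∂ABDF = BDF − ADF + ABF − ABD,
  ∂ABDE = BDE − ADE + ABE − ABD.
The 10×5 boundary matrix has rank 4 and Smith normal form diag(1,1,1,1).

Computing H_k = (kernel of ∂_k) / (image of ∂_{k+1}):

  H_0: rank C_0 − rank ∂_1 = 5 − 4 = 1, and the invariant factors of ∂_1 are all 1, so H_0 = Z.
  H_1: rank ker ∂_1 − rank ∂_2 = (10 − 4) − 6 = 0, and the invariant factors of ∂_2 are all 1, so H_1 = 0.
  H_2: rank ker ∂_2 − rank ∂_3 = (10 − 6) − 4 = 0, and the invariant factors of ∂_3 are all 1, so H_2 = 0.
  H_3: rank ker ∂_3 − rank ∂_4 = (5 − 4) − 0 = 1, and there is no ∂_4, so H_3 = Z.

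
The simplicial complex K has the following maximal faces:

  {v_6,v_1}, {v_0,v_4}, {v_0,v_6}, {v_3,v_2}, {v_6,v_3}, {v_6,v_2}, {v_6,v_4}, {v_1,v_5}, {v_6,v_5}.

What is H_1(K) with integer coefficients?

H_1 = Z^3.

Take the total order v_0 < v_1 < v_2 < v_3 < v_4 < v_5 < v_6 on the vertex set. Then K (dimension 1) consists of the simplices:

  0-simplices (7): [v_0], [v_1], [v_2], [v_3], [v_4], [v_5], [v_6]
  1-simplices (9): [v_0,v_4], [v_0,v_6], [v_1,v_5], [v_1,v_6], [v_2,v_3], [v_2,v_6], [v_3,v_6], [v_4,v_6], [v_5,v_6]

Hence C_0 ≅ Z^7, C_1 ≅ Z^9.

Boundary ∂_1: C_1 → C_0 is given by ∂[p,q] = [q] − [p].
As a 7×9 matrix over Z this has rank 6, with invariant factors (1,1,1,1,1,1).

From H_k ≅ ker(∂_k) / im(∂_{k+1}) we obtain:

  H_1: rank ker ∂_1 − rank ∂_2 = (9 − 6) − 0 = 3, and there is no ∂_2, so H_1 ≅ Z^3.

(K is a triangulation of a wedge of 3 circles.)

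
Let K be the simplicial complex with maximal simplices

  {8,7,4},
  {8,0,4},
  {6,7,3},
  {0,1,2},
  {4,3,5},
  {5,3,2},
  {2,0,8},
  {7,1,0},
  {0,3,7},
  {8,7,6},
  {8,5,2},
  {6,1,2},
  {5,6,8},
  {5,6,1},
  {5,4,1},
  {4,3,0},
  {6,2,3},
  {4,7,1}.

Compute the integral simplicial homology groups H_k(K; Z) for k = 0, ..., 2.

H_0 = Z,  H_1 = Z × Z/2,  H_2 = 0.

K has 9 vertices, 27 edges, 18 triangles.
rank ∂_0 = 0, rank ∂_1 = 8 ⇒ b_0 = 9 − 0 − 8 = 1; all invariant factors of ∂_1 are 1 so no torsion. So H_0 = Z.
rank ∂_1 = 8, rank ∂_2 = 18 ⇒ b_1 = 27 − 8 − 18 = 1; ∂_2 has invariant factor(s) [2] giving torsion. So H_1 = Z × Z/2.
rank ∂_2 = 18, rank ∂_3 = 0 ⇒ b_2 = 18 − 18 − 0 = 0. So H_2 = 0.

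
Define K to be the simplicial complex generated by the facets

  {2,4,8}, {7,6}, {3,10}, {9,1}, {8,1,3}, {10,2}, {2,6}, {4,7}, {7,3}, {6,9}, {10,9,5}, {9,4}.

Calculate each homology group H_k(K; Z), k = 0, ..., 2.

Order the vertices as 1 < 2 < 3 < 4 < 5 < 6 < 7 < 8 < 9 < 10. Listing each simplex with vertices in this order, K has dimension 2 with simplices:

  0-simplices (10): [1], [2], [3], [4], [5], [6], [7], [8], [9], [10]
  1-simplices (18): [1,3], [1,8], [1,9], [2,4], [2,6], [2,8], [2,10], [3,7], [3,8], [3,10], [4,7], [4,8], [4,9], [5,9], [5,10], [6,7], [6,9], [9,10]
  2-simplices (3): [1,3,8], [2,4,8], [5,9,10]

giving chain groups C_0 ≅ Z^10, C_1 ≅ Z^18, C_2 ≅ Z^3.

The boundary map ∂_1: C_1 → C_0 maps an edge to its endpoints' difference, ∂[p,q] = q − p.
The 10×18 boundary matrix has rank 9 and Smith normal form diag(1,1,1,1,1,1,1,1,1).

Boundary ∂_2: C_2 → C_1 acts by ∂[p,q,r] = [q,r] − [p,r] + [p,q]. For instance
  ∂[1,3,8] = [3,8] − [1,8] + [1,3],
  ∂[2,4,8] = [4,8] − [2,8] + [2,4].
The 18×3 boundary matrix has rank 3 and Smith normal form diag(1,1,1).

Computing H_k = (kernel of ∂_k) / (image of ∂_{k+1}):

  H_0: rank C_0 − rank ∂_1 = 10 − 9 = 1, and the invariant factors of ∂_1 are all 1, so H_0 = Z.
  H_1: rank ker ∂_1 − rank ∂_2 = (18 − 9) − 3 = 6, and the invariant factors of ∂_2 are all 1, so H_1 = Z^6.
  H_2: rank ker ∂_2 − rank ∂_3 = (3 − 3) − 0 = 0, and there is no ∂_3, so H_2 = 0.

As a check, the Euler characteristic is 10 − 18 + 3 = -5, which agrees with 1 − 6 + 0 = -5.

H_0 ≅ Z,  H_1 ≅ Z^6,  H_2 = 0.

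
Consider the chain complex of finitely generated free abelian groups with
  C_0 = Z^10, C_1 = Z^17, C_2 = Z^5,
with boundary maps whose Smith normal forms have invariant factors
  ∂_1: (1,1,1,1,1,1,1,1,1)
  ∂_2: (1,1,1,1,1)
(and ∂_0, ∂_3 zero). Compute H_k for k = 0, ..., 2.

H_0: b_0 = 10 − 0 − 9 = 1; torsion from ∂_1 factors > 1: none. So H_0 = Z.
H_1: b_1 = 17 − 9 − 5 = 3; torsion from ∂_2 factors > 1: none. So H_1 = Z^3.
H_2: b_2 = 5 − 5 − 0 = 0; torsion from ∂_3 factors > 1: none. So H_2 = 0.

H_0 = Z,  H_1 = Z^3,  H_2 = 0.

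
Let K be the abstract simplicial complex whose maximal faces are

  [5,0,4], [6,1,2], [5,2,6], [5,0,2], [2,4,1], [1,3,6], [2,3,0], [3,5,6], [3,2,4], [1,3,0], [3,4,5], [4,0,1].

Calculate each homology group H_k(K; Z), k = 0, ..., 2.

Order the vertices as 0 < 1 < 2 < 3 < 4 < 5 < 6. Listing each simplex with vertices in this order, K has dimension 2 with simplices:

  0-simplices (7): [0], [1], [2], [3], [4], [5], [6]
  1-simplices (18): [0,1], [0,2], [0,3], [0,4], [0,5], [1,2], [1,3], [1,4], [1,6], [2,3], [2,4], [2,5], [2,6], [3,4], [3,5], [3,6], [4,5], [5,6]
  2-simplices (12): [0,1,3], [0,1,4], [0,2,3], [0,2,5], [0,4,5], [1,2,4], [1,2,6], [1,3,6], [2,3,4], [2,5,6], [3,4,5], [3,5,6]

Hence C_0 ≅ Z^7, C_1 ≅ Z^18, C_2 ≅ Z^12.

∂_1: C_1 → C_0 is given by ∂[p,q] = [q] − [p]. For instance
  ∂[2,4] = [4] − [2].
This gives a 7×18 integer matrix of rank 6; reducing to Smith normal form yields diagonal entries (1,1,1,1,1,1).

The boundary map ∂_2: C_2 → C_1 acts by ∂[p,q,r] = [q,r] − [p,r] + [p,q]. For instance
  ∂[2,3,4] = [3,4] − [2,4] + [2,3],
  ∂[0,2,3] = [2,3] − [0,3] + [0,2].
As a 18×12 matrix over Z this has rank 12, with invariant factors (1,1,1,1,1,1,1,1,1,1,1,2).

Reading off H_k = ker ∂_k / im ∂_{k+1}:

  H_0: rank C_0 − rank ∂_1 = 7 − 6 = 1, and the invariant factors of ∂_1 are all 1, so H_0 ≅ Z.
  H_1: rank ker ∂_1 − rank ∂_2 = (18 − 6) − 12 = 0, and ∂_2 has invariant factor 2 > 1, so H_1 ≅ Z/2.
  H_2: rank ker ∂_2 − rank ∂_3 = (12 − 12) − 0 = 0, and there is no ∂_3, so H_2 ≅ 0.

As a check, the Euler characteristic is 7 − 18 + 12 = 1, which agrees with 1 − 0 + 0 = 1.
(K is a triangulation of the real projective plane RP^2.)

H_0 = Z,  H_1 = Z/2,  H_2 = 0.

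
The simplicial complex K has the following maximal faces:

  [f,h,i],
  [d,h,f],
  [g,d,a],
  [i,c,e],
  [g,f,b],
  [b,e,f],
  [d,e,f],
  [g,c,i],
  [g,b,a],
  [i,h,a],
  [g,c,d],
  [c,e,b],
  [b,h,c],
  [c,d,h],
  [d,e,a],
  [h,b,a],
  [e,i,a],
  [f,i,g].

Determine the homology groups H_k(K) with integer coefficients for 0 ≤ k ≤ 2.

H_0 ≅ Z,  H_1 ≅ Z^2,  H_2 ≅ Z.

K has 9 vertices, 27 edges, 18 triangles.
rank ∂_0 = 0, rank ∂_1 = 8 ⇒ b_0 = 9 − 0 − 8 = 1; all invariant factors of ∂_1 are 1 so no torsion. So H_0 = Z.
rank ∂_1 = 8, rank ∂_2 = 17 ⇒ b_1 = 27 − 8 − 17 = 2; all invariant factors of ∂_2 are 1 so no torsion. So H_1 = Z^2.
rank ∂_2 = 17, rank ∂_3 = 0 ⇒ b_2 = 18 − 17 − 0 = 1. So H_2 = Z.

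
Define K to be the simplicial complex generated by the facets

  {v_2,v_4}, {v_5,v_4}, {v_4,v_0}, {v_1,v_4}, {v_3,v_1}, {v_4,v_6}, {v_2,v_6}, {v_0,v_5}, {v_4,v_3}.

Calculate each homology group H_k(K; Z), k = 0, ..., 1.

Take the total order v_0 < v_1 < v_2 < v_3 < v_4 < v_5 < v_6 on the vertex set. Then K (dimension 1) consists of the simplices:

  0-simplices (7): [v_0], [v_1], [v_2], [v_3], [v_4], [v_5], [v_6]
  1-simplices (9): [v_0,v_4], [v_0,v_5], [v_1,v_3], [v_1,v_4], [v_2,v_4], [v_2,v_6], [v_3,v_4], [v_4,v_5], [v_4,v_6]

Hence C_0 ≅ Z^7, C_1 ≅ Z^9.

∂_1: C_1 → C_0 is given by ∂[p,q] = [q] − [p].
As a 7×9 matrix over Z this has rank 6, with invariant factors (1,1,1,1,1,1).

Now H_k = ker ∂_k / im ∂_{k+1}, so:

  H_0: rank C_0 − rank ∂_1 = 7 − 6 = 1, and the invariant factors of ∂_1 are all 1, so H_0 ≅ Z.
  H_1: rank ker ∂_1 − rank ∂_2 = (9 − 6) − 0 = 3, and there is no ∂_2, so H_1 ≅ Z^3.

(K is a triangulation of a wedge of 3 circles.)

H_0 ≅ Z,  H_1 ≅ Z^3.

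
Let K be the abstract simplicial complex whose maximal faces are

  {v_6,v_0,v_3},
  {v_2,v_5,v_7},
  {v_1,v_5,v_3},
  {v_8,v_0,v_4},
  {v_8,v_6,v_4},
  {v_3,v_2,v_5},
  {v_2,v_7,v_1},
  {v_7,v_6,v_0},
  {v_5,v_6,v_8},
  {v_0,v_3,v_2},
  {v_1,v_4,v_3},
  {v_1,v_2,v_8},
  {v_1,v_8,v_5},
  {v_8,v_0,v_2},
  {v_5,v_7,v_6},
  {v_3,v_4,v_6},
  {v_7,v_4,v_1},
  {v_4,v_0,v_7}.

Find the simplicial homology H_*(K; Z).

We work with the vertex ordering v_0 < v_1 < v_2 < v_3 < v_4 < v_5 < v_6 < v_7 < v_8. The simplices of K, each written with vertices in increasing order, are:

  0-simplices (9): [v_0], [v_1], [v_2], [v_3], [v_4], [v_5], [v_6], [v_7], [v_8]
  1-simplices (27): (27 of them)
  2-simplices (18): (18 of them)

Hence C_0 ≅ Z^9, C_1 ≅ Z^27, C_2 ≅ Z^18.

The boundary map ∂_1: C_1 → C_0 is given by ∂[p,q] = [q] − [p].
The resulting 9×27 matrix has rank 8, and its Smith normal form has invariant factors (1,1,1,1,1,1,1,1).

∂_2: C_2 → C_1 acts by ∂[p,q,r] = [q,r] − [p,r] + [p,q]. For instance
  ∂[v_1,v_3,v_5] = [v_3,v_5] − [v_1,v_5] + [v_1,v_3],
  ∂[v_1,v_3,v_4] = [v_3,v_4] − [v_1,v_4] + [v_1,v_3].
As a 27×18 matrix over Z this has rank 18, with invariant factors (1,1,1,1,1,1,1,1,1,1,1,1,1,1,1,1,1,2).

Now H_k = ker ∂_k / im ∂_{k+1}, so:

  H_0: rank C_0 − rank ∂_1 = 9 − 8 = 1, and the invariant factors of ∂_1 are all 1, so H_0 ≅ Z.
  H_1: rank ker ∂_1 − rank ∂_2 = (27 − 8) − 18 = 1, and ∂_2 has invariant factor 2 > 1, so H_1 ≅ Z ⊕ Z/2.
  H_2: rank ker ∂_2 − rank ∂_3 = (18 − 18) − 0 = 0, and there is no ∂_3, so H_2 ≅ 0.

As a check, the Euler characteristic is 9 − 27 + 18 = 0, which agrees with 1 − 1 + 0 = 0.
(K is a triangulation of the Klein bottle.)

H_0 = Z,  H_1 = Z ⊕ Z/2,  H_2 = 0.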